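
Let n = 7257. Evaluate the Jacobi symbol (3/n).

Reciprocity: 3 ≡ 3 and 7257 ≡ 1 (mod 4), so (3/7257) = +(7257/3).
Reduce top mod 3: now compute (0/3).
Top reduces to 0: gcd > 1, so the symbol is 0.

0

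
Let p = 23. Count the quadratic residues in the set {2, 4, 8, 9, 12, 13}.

6

(2/23) = +1 → QR.
(4/23) = +1 → QR.
(8/23) = +1 → QR.
(9/23) = +1 → QR.
(12/23) = +1 → QR.
(13/23) = +1 → QR.
Total quadratic residues among the 6: 6.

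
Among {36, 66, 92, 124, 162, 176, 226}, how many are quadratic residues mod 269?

(36/269) = +1 → QR.
(66/269) = +1 → QR.
(92/269) = +1 → QR.
(124/269) = -1 → non-residue.
(162/269) = -1 → non-residue.
(176/269) = +1 → QR.
(226/269) = +1 → QR.
Total quadratic residues among the 7: 5.

5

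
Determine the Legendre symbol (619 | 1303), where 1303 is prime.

1

Reciprocity: 619 ≡ 3 and 1303 ≡ 3 (mod 4), so (619/1303) = −(1303/619).
Reduce top mod 619: now compute (65/619).
Reciprocity: 65 ≡ 1 and 619 ≡ 3 (mod 4), so (65/619) = +(619/65).
Reduce top mod 65: now compute (34/65).
Pull out 2: since 65 ≡ 1 (mod 8), (2/65) = +1.
Reciprocity: 17 ≡ 1 and 65 ≡ 1 (mod 4), so (17/65) = +(65/17).
Reduce top mod 17: now compute (14/17).
Pull out 2: since 17 ≡ 1 (mod 8), (2/17) = +1.
Reciprocity: 7 ≡ 3 and 17 ≡ 1 (mod 4), so (7/17) = +(17/7).
Reduce top mod 7: now compute (3/7).
Reciprocity: 3 ≡ 3 and 7 ≡ 3 (mod 4), so (3/7) = −(7/3).
Reduce top mod 3: now compute (1/3).
Reached (1/3) = 1. Collecting the sign flips along the way, the symbol is +1.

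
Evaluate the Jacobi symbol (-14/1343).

First reduce: -14 ≡ 1329 (mod 1343).
Reciprocity: 1329 ≡ 1 and 1343 ≡ 3 (mod 4), so (1329/1343) = +(1343/1329).
Reduce top mod 1329: now compute (14/1329).
Pull out 2: since 1329 ≡ 1 (mod 8), (2/1329) = +1.
Reciprocity: 7 ≡ 3 and 1329 ≡ 1 (mod 4), so (7/1329) = +(1329/7).
Reduce top mod 7: now compute (6/7).
Pull out 2: since 7 ≡ 7 (mod 8), (2/7) = +1.
Reciprocity: 3 ≡ 3 and 7 ≡ 3 (mod 4), so (3/7) = −(7/3).
Reduce top mod 3: now compute (1/3).
Reached (1/3) = 1. Collecting the sign flips along the way, the symbol is -1.

-1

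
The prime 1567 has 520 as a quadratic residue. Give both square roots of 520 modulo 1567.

155, 1412

Since 1567 ≡ 3 (mod 4), a square root of 520 is 520^((1567+1)/4) = 520^392 mod 1567.
Repeated squaring: 520^2≡876, 520^4≡1113, 520^8≡839, 520^16≡338, 520^32≡1420, 520^64≡1238, 520^128≡118, 520^256≡1388 (mod 1567).
520^392 = 520^(256+128+8) ≡ 1412 (mod 1567).
Check: 1412² = 1993744 ≡ 520 (mod 1567). The two roots are 155 and 1412.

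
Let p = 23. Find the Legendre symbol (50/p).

First reduce: 50 ≡ 4 (mod 23).
Pull out 2^2: since 23 ≡ 7 (mod 8), (2/23) = +1, so (2/23)^2 = +1.
Reached (1/23) = 1. Collecting the sign flips along the way, the symbol is +1.

1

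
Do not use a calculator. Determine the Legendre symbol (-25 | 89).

1

First reduce: -25 ≡ 64 (mod 89).
Pull out 2^6: since 89 ≡ 1 (mod 8), (2/89) = +1, so (2/89)^6 = +1.
Reached (1/89) = 1. Collecting the sign flips along the way, the symbol is +1.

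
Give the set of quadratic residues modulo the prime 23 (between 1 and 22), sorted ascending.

Square k = 1,…,11 (k and 23−k give the same square):
1²=1, 2²=4, 3²=9, 4²=16, 5²≡2, 6²≡13, 7²≡3, 8²≡18, 9²≡12, 10²≡8, 11²≡6 (mod 23).
So the quadratic residues mod 23 are {1, 2, 3, 4, 6, 8, 9, 12, 13, 16, 18}.

1,2,3,4,6,8,9,12,13,16,18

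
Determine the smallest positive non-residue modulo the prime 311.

(2/311) = +1, so 2 is a residue.
(3/311) = +1, so 3 is a residue.
(4/311) = +1, so 4 is a residue.
(5/311) = +1, so 5 is a residue.
(6/311) = +1, so 6 is a residue.
(7/311) = +1, so 7 is a residue.
(8/311) = +1, so 8 is a residue.
(9/311) = +1, so 9 is a residue.
(10/311) = +1, so 10 is a residue.
(11/311) = −1, so 11 is the smallest positive non-residue mod 311.

11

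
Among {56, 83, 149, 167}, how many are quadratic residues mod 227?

(56/227) = -1 → non-residue.
(83/227) = -1 → non-residue.
(149/227) = -1 → non-residue.
(167/227) = +1 → QR.
Total quadratic residues among the 4: 1.

1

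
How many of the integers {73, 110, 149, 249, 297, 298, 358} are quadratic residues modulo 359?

5

(73/359) = +1 → QR.
(110/359) = +1 → QR.
(149/359) = +1 → QR.
(249/359) = -1 → non-residue.
(297/359) = +1 → QR.
(298/359) = +1 → QR.
(358/359) = -1 → non-residue.
Total quadratic residues among the 7: 5.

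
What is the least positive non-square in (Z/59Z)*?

2

(2/59) = −1, so 2 is the smallest positive non-residue mod 59.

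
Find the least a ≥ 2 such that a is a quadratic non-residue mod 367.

3

(2/367) = +1, so 2 is a residue.
(3/367) = −1, so 3 is the smallest positive non-residue mod 367.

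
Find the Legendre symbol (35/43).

Euler's criterion: (35/43) ≡ 35^21 (mod 43).
35^2 ≡ 21 (mod 43)
35^4 ≡ 11 (mod 43)
35^8 ≡ 35 (mod 43)
35^16 ≡ 21 (mod 43)
35^21 = 35^(16+4+1) ≡ 1 (mod 43).
Result is 1, so (35/43) = 1.

1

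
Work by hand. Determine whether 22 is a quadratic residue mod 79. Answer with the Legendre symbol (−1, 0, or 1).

1

Euler's criterion: (22/79) ≡ 22^39 (mod 79).
22^2 ≡ 10 (mod 79)
22^4 ≡ 21 (mod 79)
22^8 ≡ 46 (mod 79)
22^16 ≡ 62 (mod 79)
22^32 ≡ 52 (mod 79)
22^39 = 22^(32+4+2+1) ≡ 1 (mod 79).
Result is 1, so (22/79) = 1.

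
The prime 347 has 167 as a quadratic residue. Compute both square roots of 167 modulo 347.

127, 220

Since 347 ≡ 3 (mod 4), a square root of 167 is 167^((347+1)/4) = 167^87 mod 347.
Repeated squaring: 167^2≡129, 167^4≡332, 167^8≡225, 167^16≡310, 167^32≡328, 167^64≡14 (mod 347).
167^87 = 167^(64+16+4+2+1) ≡ 127 (mod 347).
Check: 127² = 16129 ≡ 167 (mod 347). The two roots are 127 and 220.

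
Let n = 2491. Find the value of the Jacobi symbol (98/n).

-1

Pull out 2: since 2491 ≡ 3 (mod 8), (2/2491) = -1.
Reciprocity: 49 ≡ 1 and 2491 ≡ 3 (mod 4), so (49/2491) = +(2491/49).
Reduce top mod 49: now compute (41/49).
Reciprocity: 41 ≡ 1 and 49 ≡ 1 (mod 4), so (41/49) = +(49/41).
Reduce top mod 41: now compute (8/41).
Pull out 2^3: since 41 ≡ 1 (mod 8), (2/41) = +1, so (2/41)^3 = +1.
Reached (1/41) = 1. Collecting the sign flips along the way, the symbol is -1.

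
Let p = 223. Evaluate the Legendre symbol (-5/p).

First reduce: -5 ≡ 218 (mod 223).
Pull out 2: since 223 ≡ 7 (mod 8), (2/223) = +1.
Reciprocity: 109 ≡ 1 and 223 ≡ 3 (mod 4), so (109/223) = +(223/109).
Reduce top mod 109: now compute (5/109).
Reciprocity: 5 ≡ 1 and 109 ≡ 1 (mod 4), so (5/109) = +(109/5).
Reduce top mod 5: now compute (4/5).
Pull out 2^2: since 5 ≡ 5 (mod 8), (2/5) = -1, so (2/5)^2 = +1.
Reached (1/5) = 1. Collecting the sign flips along the way, the symbol is +1.

1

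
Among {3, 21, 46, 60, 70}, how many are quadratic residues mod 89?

1

(3/89) = -1 → non-residue.
(21/89) = +1 → QR.
(46/89) = -1 → non-residue.
(60/89) = -1 → non-residue.
(70/89) = -1 → non-residue.
Total quadratic residues among the 5: 1.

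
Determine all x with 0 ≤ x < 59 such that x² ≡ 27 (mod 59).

26, 33

Since 59 ≡ 3 (mod 4), a square root of 27 is 27^((59+1)/4) = 27^15 mod 59.
Repeated squaring: 27^2≡21, 27^4≡28, 27^8≡17 (mod 59).
27^15 = 27^(8+4+2+1) ≡ 26 (mod 59).
Check: 26² = 676 ≡ 27 (mod 59). The two roots are 26 and 33.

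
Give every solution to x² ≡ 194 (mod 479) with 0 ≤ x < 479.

177, 302

Since 479 ≡ 3 (mod 4), a square root of 194 is 194^((479+1)/4) = 194^120 mod 479.
Repeated squaring: 194^2≡274, 194^4≡352, 194^8≡322, 194^16≡220, 194^32≡21, 194^64≡441 (mod 479).
194^120 = 194^(64+32+16+8) ≡ 302 (mod 479).
Check: 302² = 91204 ≡ 194 (mod 479). The two roots are 177 and 302.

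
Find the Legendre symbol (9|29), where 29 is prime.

1

Reciprocity: 9 ≡ 1 and 29 ≡ 1 (mod 4), so (9/29) = +(29/9).
Reduce top mod 9: now compute (2/9).
Pull out 2: since 9 ≡ 1 (mod 8), (2/9) = +1.
Reached (1/9) = 1. Collecting the sign flips along the way, the symbol is +1.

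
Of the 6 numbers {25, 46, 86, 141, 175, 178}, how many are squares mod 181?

3

(25/181) = +1 → QR.
(46/181) = +1 → QR.
(86/181) = -1 → non-residue.
(141/181) = -1 → non-residue.
(175/181) = -1 → non-residue.
(178/181) = +1 → QR.
Total quadratic residues among the 6: 3.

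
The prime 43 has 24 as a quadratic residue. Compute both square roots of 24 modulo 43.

14, 29

Since 43 ≡ 3 (mod 4), a square root of 24 is 24^((43+1)/4) = 24^11 mod 43.
Repeated squaring: 24^2≡17, 24^4≡31, 24^8≡15 (mod 43).
24^11 = 24^(8+2+1) ≡ 14 (mod 43).
Check: 14² = 196 ≡ 24 (mod 43). The two roots are 14 and 29.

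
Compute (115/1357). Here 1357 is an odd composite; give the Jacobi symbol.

Reciprocity: 115 ≡ 3 and 1357 ≡ 1 (mod 4), so (115/1357) = +(1357/115).
Reduce top mod 115: now compute (92/115).
Pull out 2^2: since 115 ≡ 3 (mod 8), (2/115) = -1, so (2/115)^2 = +1.
Reciprocity: 23 ≡ 3 and 115 ≡ 3 (mod 4), so (23/115) = −(115/23).
Reduce top mod 23: now compute (0/23).
Top reduces to 0: gcd > 1, so the symbol is 0.

0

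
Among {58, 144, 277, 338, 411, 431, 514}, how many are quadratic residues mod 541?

6

(58/541) = +1 → QR.
(144/541) = +1 → QR.
(277/541) = +1 → QR.
(338/541) = -1 → non-residue.
(411/541) = +1 → QR.
(431/541) = +1 → QR.
(514/541) = +1 → QR.
Total quadratic residues among the 7: 6.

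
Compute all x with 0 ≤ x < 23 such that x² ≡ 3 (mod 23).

Since 23 ≡ 3 (mod 4), a square root of 3 is 3^((23+1)/4) = 3^6 mod 23.
Repeated squaring: 3^2≡9, 3^4≡12 (mod 23).
3^6 = 3^(4+2) ≡ 16 (mod 23).
Check: 16² = 256 ≡ 3 (mod 23). The two roots are 7 and 16.

7, 16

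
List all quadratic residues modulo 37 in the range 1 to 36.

1 3 4 7 9 10 11 12 16 21 25 26 27 28 30 33 34 36

Square k = 1,…,18 (k and 37−k give the same square):
1²=1, 2²=4, 3²=9, 4²=16, 5²=25, 6²=36, 7²≡12, 8²≡27, 9²≡7, 10²≡26, 11²≡10, 12²≡33, 13²≡21, 14²≡11, 15²≡3, 16²≡34, 17²≡30, 18²≡28 (mod 37).
So the quadratic residues mod 37 are {1, 3, 4, 7, 9, 10, 11, 12, 16, 21, 25, 26, 27, 28, 30, 33, 34, 36}.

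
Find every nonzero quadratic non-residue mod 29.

Square k = 1,…,14 (k and 29−k give the same square):
1²=1, 2²=4, 3²=9, 4²=16, 5²=25, 6²≡7, 7²≡20, 8²≡6, 9²≡23, 10²≡13, 11²≡5, 12²≡28, 13²≡24, 14²≡22 (mod 29).
The residues are {1, 4, 5, 6, 7, 9, 13, 16, 20, 22, 23, 24, 25, 28}; the non-residues are the remaining 14 nonzero classes.

2,3,8,10,11,12,14,15,17,18,19,21,26,27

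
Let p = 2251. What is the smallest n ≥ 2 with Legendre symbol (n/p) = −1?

(2/2251) = −1, so 2 is the smallest positive non-residue mod 2251.

2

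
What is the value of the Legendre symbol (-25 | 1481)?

1

First reduce: -25 ≡ 1456 (mod 1481).
Pull out 2^4: since 1481 ≡ 1 (mod 8), (2/1481) = +1, so (2/1481)^4 = +1.
Reciprocity: 91 ≡ 3 and 1481 ≡ 1 (mod 4), so (91/1481) = +(1481/91).
Reduce top mod 91: now compute (25/91).
Reciprocity: 25 ≡ 1 and 91 ≡ 3 (mod 4), so (25/91) = +(91/25).
Reduce top mod 25: now compute (16/25).
Pull out 2^4: since 25 ≡ 1 (mod 8), (2/25) = +1, so (2/25)^4 = +1.
Reached (1/25) = 1. Collecting the sign flips along the way, the symbol is +1.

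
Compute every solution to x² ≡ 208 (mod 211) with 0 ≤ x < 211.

29, 182

Since 211 ≡ 3 (mod 4), a square root of 208 is 208^((211+1)/4) = 208^53 mod 211.
Repeated squaring: 208^2≡9, 208^4≡81, 208^8≡20, 208^16≡189, 208^32≡62 (mod 211).
208^53 = 208^(32+16+4+1) ≡ 182 (mod 211).
Check: 182² = 33124 ≡ 208 (mod 211). The two roots are 29 and 182.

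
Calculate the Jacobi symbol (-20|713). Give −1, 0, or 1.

First reduce: -20 ≡ 693 (mod 713).
Reciprocity: 693 ≡ 1 and 713 ≡ 1 (mod 4), so (693/713) = +(713/693).
Reduce top mod 693: now compute (20/693).
Pull out 2^2: since 693 ≡ 5 (mod 8), (2/693) = -1, so (2/693)^2 = +1.
Reciprocity: 5 ≡ 1 and 693 ≡ 1 (mod 4), so (5/693) = +(693/5).
Reduce top mod 5: now compute (3/5).
Reciprocity: 3 ≡ 3 and 5 ≡ 1 (mod 4), so (3/5) = +(5/3).
Reduce top mod 3: now compute (2/3).
Pull out 2: since 3 ≡ 3 (mod 8), (2/3) = -1.
Reached (1/3) = 1. Collecting the sign flips along the way, the symbol is -1.

-1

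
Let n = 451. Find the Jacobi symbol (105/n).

Reciprocity: 105 ≡ 1 and 451 ≡ 3 (mod 4), so (105/451) = +(451/105).
Reduce top mod 105: now compute (31/105).
Reciprocity: 31 ≡ 3 and 105 ≡ 1 (mod 4), so (31/105) = +(105/31).
Reduce top mod 31: now compute (12/31).
Pull out 2^2: since 31 ≡ 7 (mod 8), (2/31) = +1, so (2/31)^2 = +1.
Reciprocity: 3 ≡ 3 and 31 ≡ 3 (mod 4), so (3/31) = −(31/3).
Reduce top mod 3: now compute (1/3).
Reached (1/3) = 1. Collecting the sign flips along the way, the symbol is -1.

-1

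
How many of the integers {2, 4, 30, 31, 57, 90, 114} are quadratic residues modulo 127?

(2/127) = +1 → QR.
(4/127) = +1 → QR.
(30/127) = +1 → QR.
(31/127) = +1 → QR.
(57/127) = -1 → non-residue.
(90/127) = -1 → non-residue.
(114/127) = -1 → non-residue.
Total quadratic residues among the 7: 4.

4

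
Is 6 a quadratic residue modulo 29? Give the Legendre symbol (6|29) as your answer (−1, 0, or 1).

Euler's criterion: (6/29) ≡ 6^14 (mod 29).
6^2 ≡ 7 (mod 29)
6^4 ≡ 20 (mod 29)
6^8 ≡ 23 (mod 29)
6^14 = 6^(8+4+2) ≡ 1 (mod 29).
Result is 1, so (6/29) = 1.

1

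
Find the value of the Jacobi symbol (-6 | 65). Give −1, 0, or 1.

First reduce: -6 ≡ 59 (mod 65).
Reciprocity: 59 ≡ 3 and 65 ≡ 1 (mod 4), so (59/65) = +(65/59).
Reduce top mod 59: now compute (6/59).
Pull out 2: since 59 ≡ 3 (mod 8), (2/59) = -1.
Reciprocity: 3 ≡ 3 and 59 ≡ 3 (mod 4), so (3/59) = −(59/3).
Reduce top mod 3: now compute (2/3).
Pull out 2: since 3 ≡ 3 (mod 8), (2/3) = -1.
Reached (1/3) = 1. Collecting the sign flips along the way, the symbol is -1.

-1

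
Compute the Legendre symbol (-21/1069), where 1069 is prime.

First reduce: -21 ≡ 1048 (mod 1069).
Pull out 2^3: since 1069 ≡ 5 (mod 8), (2/1069) = -1, so (2/1069)^3 = -1.
Reciprocity: 131 ≡ 3 and 1069 ≡ 1 (mod 4), so (131/1069) = +(1069/131).
Reduce top mod 131: now compute (21/131).
Reciprocity: 21 ≡ 1 and 131 ≡ 3 (mod 4), so (21/131) = +(131/21).
Reduce top mod 21: now compute (5/21).
Reciprocity: 5 ≡ 1 and 21 ≡ 1 (mod 4), so (5/21) = +(21/5).
Reduce top mod 5: now compute (1/5).
Reached (1/5) = 1. Collecting the sign flips along the way, the symbol is -1.

-1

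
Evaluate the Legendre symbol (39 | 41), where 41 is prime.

1

Reciprocity: 39 ≡ 3 and 41 ≡ 1 (mod 4), so (39/41) = +(41/39).
Reduce top mod 39: now compute (2/39).
Pull out 2: since 39 ≡ 7 (mod 8), (2/39) = +1.
Reached (1/39) = 1. Collecting the sign flips along the way, the symbol is +1.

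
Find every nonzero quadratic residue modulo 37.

1, 3, 4, 7, 9, 10, 11, 12, 16, 21, 25, 26, 27, 28, 30, 33, 34, 36

Square k = 1,…,18 (k and 37−k give the same square):
1²=1, 2²=4, 3²=9, 4²=16, 5²=25, 6²=36, 7²≡12, 8²≡27, 9²≡7, 10²≡26, 11²≡10, 12²≡33, 13²≡21, 14²≡11, 15²≡3, 16²≡34, 17²≡30, 18²≡28 (mod 37).
So the quadratic residues mod 37 are {1, 3, 4, 7, 9, 10, 11, 12, 16, 21, 25, 26, 27, 28, 30, 33, 34, 36}.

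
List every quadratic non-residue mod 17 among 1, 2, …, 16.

3,5,6,7,10,11,12,14

Square k = 1,…,8 (k and 17−k give the same square):
1²=1, 2²=4, 3²=9, 4²=16, 5²≡8, 6²≡2, 7²≡15, 8²≡13 (mod 17).
The residues are {1, 2, 4, 8, 9, 13, 15, 16}; the non-residues are the remaining 8 nonzero classes.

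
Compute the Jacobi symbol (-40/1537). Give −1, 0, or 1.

First reduce: -40 ≡ 1497 (mod 1537).
Reciprocity: 1497 ≡ 1 and 1537 ≡ 1 (mod 4), so (1497/1537) = +(1537/1497).
Reduce top mod 1497: now compute (40/1497).
Pull out 2^3: since 1497 ≡ 1 (mod 8), (2/1497) = +1, so (2/1497)^3 = +1.
Reciprocity: 5 ≡ 1 and 1497 ≡ 1 (mod 4), so (5/1497) = +(1497/5).
Reduce top mod 5: now compute (2/5).
Pull out 2: since 5 ≡ 5 (mod 8), (2/5) = -1.
Reached (1/5) = 1. Collecting the sign flips along the way, the symbol is -1.

-1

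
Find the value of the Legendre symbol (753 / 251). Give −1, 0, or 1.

0

First reduce: 753 ≡ 0 (mod 251).
Top reduces to 0: gcd > 1, so the symbol is 0.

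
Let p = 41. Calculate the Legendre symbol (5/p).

1

Reciprocity: 5 ≡ 1 and 41 ≡ 1 (mod 4), so (5/41) = +(41/5).
Reduce top mod 5: now compute (1/5).
Reached (1/5) = 1. Collecting the sign flips along the way, the symbol is +1.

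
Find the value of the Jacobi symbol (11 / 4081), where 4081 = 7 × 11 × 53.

0

Reciprocity: 11 ≡ 3 and 4081 ≡ 1 (mod 4), so (11/4081) = +(4081/11).
Reduce top mod 11: now compute (0/11).
Top reduces to 0: gcd > 1, so the symbol is 0.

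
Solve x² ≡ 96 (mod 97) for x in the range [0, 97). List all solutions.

97 ≡ 1 (mod 4), so we find a root by search.
Trying successive values, 22² = 484 ≡ 96 (mod 97). The other root is 97 − 22 = 75.

22, 75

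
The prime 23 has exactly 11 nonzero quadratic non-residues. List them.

Square k = 1,…,11 (k and 23−k give the same square):
1²=1, 2²=4, 3²=9, 4²=16, 5²≡2, 6²≡13, 7²≡3, 8²≡18, 9²≡12, 10²≡8, 11²≡6 (mod 23).
The residues are {1, 2, 3, 4, 6, 8, 9, 12, 13, 16, 18}; the non-residues are the remaining 11 nonzero classes.

5, 7, 10, 11, 14, 15, 17, 19, 20, 21, 22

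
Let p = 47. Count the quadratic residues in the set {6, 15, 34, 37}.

3

(6/47) = +1 → QR.
(15/47) = -1 → non-residue.
(34/47) = +1 → QR.
(37/47) = +1 → QR.
Total quadratic residues among the 4: 3.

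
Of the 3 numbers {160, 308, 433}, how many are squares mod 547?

1

(160/547) = +1 → QR.
(308/547) = -1 → non-residue.
(433/547) = -1 → non-residue.
Total quadratic residues among the 3: 1.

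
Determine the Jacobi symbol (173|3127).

Reciprocity: 173 ≡ 1 and 3127 ≡ 3 (mod 4), so (173/3127) = +(3127/173).
Reduce top mod 173: now compute (13/173).
Reciprocity: 13 ≡ 1 and 173 ≡ 1 (mod 4), so (13/173) = +(173/13).
Reduce top mod 13: now compute (4/13).
Pull out 2^2: since 13 ≡ 5 (mod 8), (2/13) = -1, so (2/13)^2 = +1.
Reached (1/13) = 1. Collecting the sign flips along the way, the symbol is +1.

1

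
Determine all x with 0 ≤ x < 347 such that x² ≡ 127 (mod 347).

Since 347 ≡ 3 (mod 4), a square root of 127 is 127^((347+1)/4) = 127^87 mod 347.
Repeated squaring: 127^2≡167, 127^4≡129, 127^8≡332, 127^16≡225, 127^32≡310, 127^64≡328 (mod 347).
127^87 = 127^(64+16+4+2+1) ≡ 300 (mod 347).
Check: 300² = 90000 ≡ 127 (mod 347). The two roots are 47 and 300.

47, 300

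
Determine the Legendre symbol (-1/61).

Euler's criterion: (-1/61) ≡ 60^30 (mod 61).
60^2 ≡ 1 (mod 61)
60^4 ≡ 1 (mod 61)
60^8 ≡ 1 (mod 61)
60^16 ≡ 1 (mod 61)
60^30 = 60^(16+8+4+2) ≡ 1 (mod 61).
Result is 1, so (-1/61) = 1.

1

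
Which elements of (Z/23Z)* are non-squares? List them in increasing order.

Square k = 1,…,11 (k and 23−k give the same square):
1²=1, 2²=4, 3²=9, 4²=16, 5²≡2, 6²≡13, 7²≡3, 8²≡18, 9²≡12, 10²≡8, 11²≡6 (mod 23).
The residues are {1, 2, 3, 4, 6, 8, 9, 12, 13, 16, 18}; the non-residues are the remaining 11 nonzero classes.

5 7 10 11 14 15 17 19 20 21 22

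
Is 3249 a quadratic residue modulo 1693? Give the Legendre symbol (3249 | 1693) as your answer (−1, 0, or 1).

1

First reduce: 3249 ≡ 1556 (mod 1693).
Pull out 2^2: since 1693 ≡ 5 (mod 8), (2/1693) = -1, so (2/1693)^2 = +1.
Reciprocity: 389 ≡ 1 and 1693 ≡ 1 (mod 4), so (389/1693) = +(1693/389).
Reduce top mod 389: now compute (137/389).
Reciprocity: 137 ≡ 1 and 389 ≡ 1 (mod 4), so (137/389) = +(389/137).
Reduce top mod 137: now compute (115/137).
Reciprocity: 115 ≡ 3 and 137 ≡ 1 (mod 4), so (115/137) = +(137/115).
Reduce top mod 115: now compute (22/115).
Pull out 2: since 115 ≡ 3 (mod 8), (2/115) = -1.
Reciprocity: 11 ≡ 3 and 115 ≡ 3 (mod 4), so (11/115) = −(115/11).
Reduce top mod 11: now compute (5/11).
Reciprocity: 5 ≡ 1 and 11 ≡ 3 (mod 4), so (5/11) = +(11/5).
Reduce top mod 5: now compute (1/5).
Reached (1/5) = 1. Collecting the sign flips along the way, the symbol is +1.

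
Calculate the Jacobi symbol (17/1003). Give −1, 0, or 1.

0

Reciprocity: 17 ≡ 1 and 1003 ≡ 3 (mod 4), so (17/1003) = +(1003/17).
Reduce top mod 17: now compute (0/17).
Top reduces to 0: gcd > 1, so the symbol is 0.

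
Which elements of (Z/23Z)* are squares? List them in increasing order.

1 2 3 4 6 8 9 12 13 16 18

Square k = 1,…,11 (k and 23−k give the same square):
1²=1, 2²=4, 3²=9, 4²=16, 5²≡2, 6²≡13, 7²≡3, 8²≡18, 9²≡12, 10²≡8, 11²≡6 (mod 23).
So the quadratic residues mod 23 are {1, 2, 3, 4, 6, 8, 9, 12, 13, 16, 18}.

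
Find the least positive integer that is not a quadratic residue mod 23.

5

(2/23) = +1, so 2 is a residue.
(3/23) = +1, so 3 is a residue.
(4/23) = +1, so 4 is a residue.
(5/23) = −1, so 5 is the smallest positive non-residue mod 23.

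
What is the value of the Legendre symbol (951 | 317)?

First reduce: 951 ≡ 0 (mod 317).
Top reduces to 0: gcd > 1, so the symbol is 0.

0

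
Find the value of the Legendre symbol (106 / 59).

-1

First reduce: 106 ≡ 47 (mod 59).
Reciprocity: 47 ≡ 3 and 59 ≡ 3 (mod 4), so (47/59) = −(59/47).
Reduce top mod 47: now compute (12/47).
Pull out 2^2: since 47 ≡ 7 (mod 8), (2/47) = +1, so (2/47)^2 = +1.
Reciprocity: 3 ≡ 3 and 47 ≡ 3 (mod 4), so (3/47) = −(47/3).
Reduce top mod 3: now compute (2/3).
Pull out 2: since 3 ≡ 3 (mod 8), (2/3) = -1.
Reached (1/3) = 1. Collecting the sign flips along the way, the symbol is -1.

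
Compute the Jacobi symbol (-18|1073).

1

First reduce: -18 ≡ 1055 (mod 1073).
Reciprocity: 1055 ≡ 3 and 1073 ≡ 1 (mod 4), so (1055/1073) = +(1073/1055).
Reduce top mod 1055: now compute (18/1055).
Pull out 2: since 1055 ≡ 7 (mod 8), (2/1055) = +1.
Reciprocity: 9 ≡ 1 and 1055 ≡ 3 (mod 4), so (9/1055) = +(1055/9).
Reduce top mod 9: now compute (2/9).
Pull out 2: since 9 ≡ 1 (mod 8), (2/9) = +1.
Reached (1/9) = 1. Collecting the sign flips along the way, the symbol is +1.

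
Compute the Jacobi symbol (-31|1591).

1

First reduce: -31 ≡ 1560 (mod 1591).
Pull out 2^3: since 1591 ≡ 7 (mod 8), (2/1591) = +1, so (2/1591)^3 = +1.
Reciprocity: 195 ≡ 3 and 1591 ≡ 3 (mod 4), so (195/1591) = −(1591/195).
Reduce top mod 195: now compute (31/195).
Reciprocity: 31 ≡ 3 and 195 ≡ 3 (mod 4), so (31/195) = −(195/31).
Reduce top mod 31: now compute (9/31).
Reciprocity: 9 ≡ 1 and 31 ≡ 3 (mod 4), so (9/31) = +(31/9).
Reduce top mod 9: now compute (4/9).
Pull out 2^2: since 9 ≡ 1 (mod 8), (2/9) = +1, so (2/9)^2 = +1.
Reached (1/9) = 1. Collecting the sign flips along the way, the symbol is +1.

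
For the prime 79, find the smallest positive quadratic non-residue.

(2/79) = +1, so 2 is a residue.
(3/79) = −1, so 3 is the smallest positive non-residue mod 79.

3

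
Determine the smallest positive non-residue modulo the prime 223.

3

(2/223) = +1, so 2 is a residue.
(3/223) = −1, so 3 is the smallest positive non-residue mod 223.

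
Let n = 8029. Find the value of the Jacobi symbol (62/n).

Pull out 2: since 8029 ≡ 5 (mod 8), (2/8029) = -1.
Reciprocity: 31 ≡ 3 and 8029 ≡ 1 (mod 4), so (31/8029) = +(8029/31).
Reduce top mod 31: now compute (0/31).
Top reduces to 0: gcd > 1, so the symbol is 0.

0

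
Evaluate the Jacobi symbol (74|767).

1

Pull out 2: since 767 ≡ 7 (mod 8), (2/767) = +1.
Reciprocity: 37 ≡ 1 and 767 ≡ 3 (mod 4), so (37/767) = +(767/37).
Reduce top mod 37: now compute (27/37).
Reciprocity: 27 ≡ 3 and 37 ≡ 1 (mod 4), so (27/37) = +(37/27).
Reduce top mod 27: now compute (10/27).
Pull out 2: since 27 ≡ 3 (mod 8), (2/27) = -1.
Reciprocity: 5 ≡ 1 and 27 ≡ 3 (mod 4), so (5/27) = +(27/5).
Reduce top mod 5: now compute (2/5).
Pull out 2: since 5 ≡ 5 (mod 8), (2/5) = -1.
Reached (1/5) = 1. Collecting the sign flips along the way, the symbol is +1.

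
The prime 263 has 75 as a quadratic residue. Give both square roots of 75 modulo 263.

115, 148

Since 263 ≡ 3 (mod 4), a square root of 75 is 75^((263+1)/4) = 75^66 mod 263.
Repeated squaring: 75^2≡102, 75^4≡147, 75^8≡43, 75^16≡8, 75^32≡64, 75^64≡151 (mod 263).
75^66 = 75^(64+2) ≡ 148 (mod 263).
Check: 148² = 21904 ≡ 75 (mod 263). The two roots are 115 and 148.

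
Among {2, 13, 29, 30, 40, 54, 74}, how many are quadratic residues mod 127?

(2/127) = +1 → QR.
(13/127) = +1 → QR.
(29/127) = -1 → non-residue.
(30/127) = +1 → QR.
(40/127) = -1 → non-residue.
(54/127) = -1 → non-residue.
(74/127) = +1 → QR.
Total quadratic residues among the 7: 4.

4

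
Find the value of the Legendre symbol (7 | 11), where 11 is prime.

Euler's criterion: (7/11) ≡ 7^5 (mod 11).
7^2 ≡ 5 (mod 11)
7^4 ≡ 3 (mod 11)
7^5 = 7^(4+1) ≡ 10 (mod 11).
Result is 10 ≡ −1, so (7/11) = −1.

-1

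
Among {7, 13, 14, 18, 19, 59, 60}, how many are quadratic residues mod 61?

4

(7/61) = -1 → non-residue.
(13/61) = +1 → QR.
(14/61) = +1 → QR.
(18/61) = -1 → non-residue.
(19/61) = +1 → QR.
(59/61) = -1 → non-residue.
(60/61) = +1 → QR.
Total quadratic residues among the 7: 4.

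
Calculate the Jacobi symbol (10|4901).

-1

Pull out 2: since 4901 ≡ 5 (mod 8), (2/4901) = -1.
Reciprocity: 5 ≡ 1 and 4901 ≡ 1 (mod 4), so (5/4901) = +(4901/5).
Reduce top mod 5: now compute (1/5).
Reached (1/5) = 1. Collecting the sign flips along the way, the symbol is -1.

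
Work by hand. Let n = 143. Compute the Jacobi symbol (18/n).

Pull out 2: since 143 ≡ 7 (mod 8), (2/143) = +1.
Reciprocity: 9 ≡ 1 and 143 ≡ 3 (mod 4), so (9/143) = +(143/9).
Reduce top mod 9: now compute (8/9).
Pull out 2^3: since 9 ≡ 1 (mod 8), (2/9) = +1, so (2/9)^3 = +1.
Reached (1/9) = 1. Collecting the sign flips along the way, the symbol is +1.

1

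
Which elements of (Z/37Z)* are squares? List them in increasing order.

Square k = 1,…,18 (k and 37−k give the same square):
1²=1, 2²=4, 3²=9, 4²=16, 5²=25, 6²=36, 7²≡12, 8²≡27, 9²≡7, 10²≡26, 11²≡10, 12²≡33, 13²≡21, 14²≡11, 15²≡3, 16²≡34, 17²≡30, 18²≡28 (mod 37).
So the quadratic residues mod 37 are {1, 3, 4, 7, 9, 10, 11, 12, 16, 21, 25, 26, 27, 28, 30, 33, 34, 36}.

1,3,4,7,9,10,11,12,16,21,25,26,27,28,30,33,34,36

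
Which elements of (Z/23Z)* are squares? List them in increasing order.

1 2 3 4 6 8 9 12 13 16 18

Square k = 1,…,11 (k and 23−k give the same square):
1²=1, 2²=4, 3²=9, 4²=16, 5²≡2, 6²≡13, 7²≡3, 8²≡18, 9²≡12, 10²≡8, 11²≡6 (mod 23).
So the quadratic residues mod 23 are {1, 2, 3, 4, 6, 8, 9, 12, 13, 16, 18}.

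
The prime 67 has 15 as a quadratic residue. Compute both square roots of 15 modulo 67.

22, 45

Since 67 ≡ 3 (mod 4), a square root of 15 is 15^((67+1)/4) = 15^17 mod 67.
Repeated squaring: 15^2≡24, 15^4≡40, 15^8≡59, 15^16≡64 (mod 67).
15^17 = 15^(16+1) ≡ 22 (mod 67).
Check: 22² = 484 ≡ 15 (mod 67). The two roots are 22 and 45.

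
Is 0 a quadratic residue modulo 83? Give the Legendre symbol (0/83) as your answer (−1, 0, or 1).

0

Top reduces to 0: gcd > 1, so the symbol is 0.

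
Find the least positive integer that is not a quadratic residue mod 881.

(2/881) = +1, so 2 is a residue.
(3/881) = −1, so 3 is the smallest positive non-residue mod 881.

3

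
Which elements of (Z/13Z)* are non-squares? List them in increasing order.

2 5 6 7 8 11

Square k = 1,…,6 (k and 13−k give the same square):
1²=1, 2²=4, 3²=9, 4²≡3, 5²≡12, 6²≡10 (mod 13).
The residues are {1, 3, 4, 9, 10, 12}; the non-residues are the remaining 6 nonzero classes.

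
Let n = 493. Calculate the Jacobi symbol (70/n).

-1

Pull out 2: since 493 ≡ 5 (mod 8), (2/493) = -1.
Reciprocity: 35 ≡ 3 and 493 ≡ 1 (mod 4), so (35/493) = +(493/35).
Reduce top mod 35: now compute (3/35).
Reciprocity: 3 ≡ 3 and 35 ≡ 3 (mod 4), so (3/35) = −(35/3).
Reduce top mod 3: now compute (2/3).
Pull out 2: since 3 ≡ 3 (mod 8), (2/3) = -1.
Reached (1/3) = 1. Collecting the sign flips along the way, the symbol is -1.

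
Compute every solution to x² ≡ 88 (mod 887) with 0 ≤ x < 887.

Since 887 ≡ 3 (mod 4), a square root of 88 is 88^((887+1)/4) = 88^222 mod 887.
Repeated squaring: 88^2≡648, 88^4≡353, 88^8≡429, 88^16≡432, 88^32≡354, 88^64≡249, 88^128≡798 (mod 887).
88^222 = 88^(128+64+16+8+4+2) ≡ 484 (mod 887).
Check: 484² = 234256 ≡ 88 (mod 887). The two roots are 403 and 484.

403, 484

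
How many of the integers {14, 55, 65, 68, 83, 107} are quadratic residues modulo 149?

(14/149) = -1 → non-residue.
(55/149) = -1 → non-residue.
(65/149) = -1 → non-residue.
(68/149) = +1 → QR.
(83/149) = -1 → non-residue.
(107/149) = +1 → QR.
Total quadratic residues among the 6: 2.

2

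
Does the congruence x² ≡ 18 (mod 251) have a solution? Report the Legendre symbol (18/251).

Euler's criterion: (18/251) ≡ 18^125 (mod 251).
18^2 ≡ 73 (mod 251)
18^4 ≡ 58 (mod 251)
18^8 ≡ 101 (mod 251)
18^16 ≡ 161 (mod 251)
18^32 ≡ 68 (mod 251)
18^64 ≡ 106 (mod 251)
18^125 = 18^(64+32+16+8+4+1) ≡ 250 (mod 251).
Result is 250 ≡ −1, so (18/251) = −1.

-1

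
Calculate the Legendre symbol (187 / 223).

Reciprocity: 187 ≡ 3 and 223 ≡ 3 (mod 4), so (187/223) = −(223/187).
Reduce top mod 187: now compute (36/187).
Pull out 2^2: since 187 ≡ 3 (mod 8), (2/187) = -1, so (2/187)^2 = +1.
Reciprocity: 9 ≡ 1 and 187 ≡ 3 (mod 4), so (9/187) = +(187/9).
Reduce top mod 9: now compute (7/9).
Reciprocity: 7 ≡ 3 and 9 ≡ 1 (mod 4), so (7/9) = +(9/7).
Reduce top mod 7: now compute (2/7).
Pull out 2: since 7 ≡ 7 (mod 8), (2/7) = +1.
Reached (1/7) = 1. Collecting the sign flips along the way, the symbol is -1.

-1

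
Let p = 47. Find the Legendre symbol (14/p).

Euler's criterion: (14/47) ≡ 14^23 (mod 47).
14^2 ≡ 8 (mod 47)
14^4 ≡ 17 (mod 47)
14^8 ≡ 7 (mod 47)
14^16 ≡ 2 (mod 47)
14^23 = 14^(16+4+2+1) ≡ 1 (mod 47).
Result is 1, so (14/47) = 1.

1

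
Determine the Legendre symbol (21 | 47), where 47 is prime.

1

Reciprocity: 21 ≡ 1 and 47 ≡ 3 (mod 4), so (21/47) = +(47/21).
Reduce top mod 21: now compute (5/21).
Reciprocity: 5 ≡ 1 and 21 ≡ 1 (mod 4), so (5/21) = +(21/5).
Reduce top mod 5: now compute (1/5).
Reached (1/5) = 1. Collecting the sign flips along the way, the symbol is +1.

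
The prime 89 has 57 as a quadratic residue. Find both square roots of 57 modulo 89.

89 ≡ 1 (mod 4), so we find a root by search.
Trying successive values, 18² = 324 ≡ 57 (mod 89). The other root is 89 − 18 = 71.

18, 71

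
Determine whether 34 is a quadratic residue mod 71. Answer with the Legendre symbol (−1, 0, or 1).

Pull out 2: since 71 ≡ 7 (mod 8), (2/71) = +1.
Reciprocity: 17 ≡ 1 and 71 ≡ 3 (mod 4), so (17/71) = +(71/17).
Reduce top mod 17: now compute (3/17).
Reciprocity: 3 ≡ 3 and 17 ≡ 1 (mod 4), so (3/17) = +(17/3).
Reduce top mod 3: now compute (2/3).
Pull out 2: since 3 ≡ 3 (mod 8), (2/3) = -1.
Reached (1/3) = 1. Collecting the sign flips along the way, the symbol is -1.

-1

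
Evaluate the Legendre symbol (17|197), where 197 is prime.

-1

Euler's criterion: (17/197) ≡ 17^98 (mod 197).
17^2 ≡ 92 (mod 197)
17^4 ≡ 190 (mod 197)
17^8 ≡ 49 (mod 197)
17^16 ≡ 37 (mod 197)
17^32 ≡ 187 (mod 197)
17^64 ≡ 100 (mod 197)
17^98 = 17^(64+32+2) ≡ 196 (mod 197).
Result is 196 ≡ −1, so (17/197) = −1.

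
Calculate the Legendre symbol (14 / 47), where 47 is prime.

Pull out 2: since 47 ≡ 7 (mod 8), (2/47) = +1.
Reciprocity: 7 ≡ 3 and 47 ≡ 3 (mod 4), so (7/47) = −(47/7).
Reduce top mod 7: now compute (5/7).
Reciprocity: 5 ≡ 1 and 7 ≡ 3 (mod 4), so (5/7) = +(7/5).
Reduce top mod 5: now compute (2/5).
Pull out 2: since 5 ≡ 5 (mod 8), (2/5) = -1.
Reached (1/5) = 1. Collecting the sign flips along the way, the symbol is +1.

1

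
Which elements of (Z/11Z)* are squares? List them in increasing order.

Square k = 1,…,5 (k and 11−k give the same square):
1²=1, 2²=4, 3²=9, 4²≡5, 5²≡3 (mod 11).
So the quadratic residues mod 11 are {1, 3, 4, 5, 9}.

1 3 4 5 9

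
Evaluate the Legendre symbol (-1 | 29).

1

Euler's criterion: (-1/29) ≡ 28^14 (mod 29).
28^2 ≡ 1 (mod 29)
28^4 ≡ 1 (mod 29)
28^8 ≡ 1 (mod 29)
28^14 = 28^(8+4+2) ≡ 1 (mod 29).
Result is 1, so (-1/29) = 1.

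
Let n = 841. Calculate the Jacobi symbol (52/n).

1

Pull out 2^2: since 841 ≡ 1 (mod 8), (2/841) = +1, so (2/841)^2 = +1.
Reciprocity: 13 ≡ 1 and 841 ≡ 1 (mod 4), so (13/841) = +(841/13).
Reduce top mod 13: now compute (9/13).
Reciprocity: 9 ≡ 1 and 13 ≡ 1 (mod 4), so (9/13) = +(13/9).
Reduce top mod 9: now compute (4/9).
Pull out 2^2: since 9 ≡ 1 (mod 8), (2/9) = +1, so (2/9)^2 = +1.
Reached (1/9) = 1. Collecting the sign flips along the way, the symbol is +1.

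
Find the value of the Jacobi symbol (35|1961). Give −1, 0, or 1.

Reciprocity: 35 ≡ 3 and 1961 ≡ 1 (mod 4), so (35/1961) = +(1961/35).
Reduce top mod 35: now compute (1/35).
Reached (1/35) = 1. Collecting the sign flips along the way, the symbol is +1.

1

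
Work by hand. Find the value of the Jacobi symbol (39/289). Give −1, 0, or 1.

1

Reciprocity: 39 ≡ 3 and 289 ≡ 1 (mod 4), so (39/289) = +(289/39).
Reduce top mod 39: now compute (16/39).
Pull out 2^4: since 39 ≡ 7 (mod 8), (2/39) = +1, so (2/39)^4 = +1.
Reached (1/39) = 1. Collecting the sign flips along the way, the symbol is +1.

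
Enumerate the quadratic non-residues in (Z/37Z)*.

2 5 6 8 13 14 15 17 18 19 20 22 23 24 29 31 32 35

Square k = 1,…,18 (k and 37−k give the same square):
1²=1, 2²=4, 3²=9, 4²=16, 5²=25, 6²=36, 7²≡12, 8²≡27, 9²≡7, 10²≡26, 11²≡10, 12²≡33, 13²≡21, 14²≡11, 15²≡3, 16²≡34, 17²≡30, 18²≡28 (mod 37).
The residues are {1, 3, 4, 7, 9, 10, 11, 12, 16, 21, 25, 26, 27, 28, 30, 33, 34, 36}; the non-residues are the remaining 18 nonzero classes.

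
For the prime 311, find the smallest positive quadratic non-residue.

(2/311) = +1, so 2 is a residue.
(3/311) = +1, so 3 is a residue.
(4/311) = +1, so 4 is a residue.
(5/311) = +1, so 5 is a residue.
(6/311) = +1, so 6 is a residue.
(7/311) = +1, so 7 is a residue.
(8/311) = +1, so 8 is a residue.
(9/311) = +1, so 9 is a residue.
(10/311) = +1, so 10 is a residue.
(11/311) = −1, so 11 is the smallest positive non-residue mod 311.

11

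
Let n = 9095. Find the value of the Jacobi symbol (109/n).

Reciprocity: 109 ≡ 1 and 9095 ≡ 3 (mod 4), so (109/9095) = +(9095/109).
Reduce top mod 109: now compute (48/109).
Pull out 2^4: since 109 ≡ 5 (mod 8), (2/109) = -1, so (2/109)^4 = +1.
Reciprocity: 3 ≡ 3 and 109 ≡ 1 (mod 4), so (3/109) = +(109/3).
Reduce top mod 3: now compute (1/3).
Reached (1/3) = 1. Collecting the sign flips along the way, the symbol is +1.

1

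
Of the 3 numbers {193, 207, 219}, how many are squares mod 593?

(193/593) = +1 → QR.
(207/593) = +1 → QR.
(219/593) = -1 → non-residue.
Total quadratic residues among the 3: 2.

2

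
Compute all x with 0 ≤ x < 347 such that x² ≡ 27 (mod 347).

62, 285

Since 347 ≡ 3 (mod 4), a square root of 27 is 27^((347+1)/4) = 27^87 mod 347.
Repeated squaring: 27^2≡35, 27^4≡184, 27^8≡197, 27^16≡292, 27^32≡249, 27^64≡235 (mod 347).
27^87 = 27^(64+16+4+2+1) ≡ 285 (mod 347).
Check: 285² = 81225 ≡ 27 (mod 347). The two roots are 62 and 285.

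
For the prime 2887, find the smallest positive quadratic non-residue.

3

(2/2887) = +1, so 2 is a residue.
(3/2887) = −1, so 3 is the smallest positive non-residue mod 2887.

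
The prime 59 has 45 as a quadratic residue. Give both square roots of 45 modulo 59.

Since 59 ≡ 3 (mod 4), a square root of 45 is 45^((59+1)/4) = 45^15 mod 59.
Repeated squaring: 45^2≡19, 45^4≡7, 45^8≡49 (mod 59).
45^15 = 45^(8+4+2+1) ≡ 35 (mod 59).
Check: 35² = 1225 ≡ 45 (mod 59). The two roots are 24 and 35.

24, 35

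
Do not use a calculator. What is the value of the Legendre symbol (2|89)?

1

Pull out 2: since 89 ≡ 1 (mod 8), (2/89) = +1.
Reached (1/89) = 1. Collecting the sign flips along the way, the symbol is +1.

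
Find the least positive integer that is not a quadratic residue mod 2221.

2

(2/2221) = −1, so 2 is the smallest positive non-residue mod 2221.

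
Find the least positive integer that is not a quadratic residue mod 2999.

17

(2/2999) = +1, so 2 is a residue.
(3/2999) = +1, so 3 is a residue.
(4/2999) = +1, so 4 is a residue.
(5/2999) = +1, so 5 is a residue.
(6/2999) = +1, so 6 is a residue.
(7/2999) = +1, so 7 is a residue.
(8/2999) = +1, so 8 is a residue.
(9/2999) = +1, so 9 is a residue.
(10/2999) = +1, so 10 is a residue.
(11/2999) = +1, so 11 is a residue.
(12/2999) = +1, so 12 is a residue.
(13/2999) = +1, so 13 is a residue.
(14/2999) = +1, so 14 is a residue.
(15/2999) = +1, so 15 is a residue.
(16/2999) = +1, so 16 is a residue.
(17/2999) = −1, so 17 is the smallest positive non-residue mod 2999.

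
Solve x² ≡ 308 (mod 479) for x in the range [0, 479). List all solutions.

97, 382

Since 479 ≡ 3 (mod 4), a square root of 308 is 308^((479+1)/4) = 308^120 mod 479.
Repeated squaring: 308^2≡22, 308^4≡5, 308^8≡25, 308^16≡146, 308^32≡240, 308^64≡120 (mod 479).
308^120 = 308^(64+32+16+8) ≡ 97 (mod 479).
Check: 97² = 9409 ≡ 308 (mod 479). The two roots are 97 and 382.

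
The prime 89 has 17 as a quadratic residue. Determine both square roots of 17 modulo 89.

89 ≡ 1 (mod 4), so we find a root by search.
Trying successive values, 27² = 729 ≡ 17 (mod 89). The other root is 89 − 27 = 62.

27, 62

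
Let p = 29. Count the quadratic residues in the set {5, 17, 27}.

1

(5/29) = +1 → QR.
(17/29) = -1 → non-residue.
(27/29) = -1 → non-residue.
Total quadratic residues among the 3: 1.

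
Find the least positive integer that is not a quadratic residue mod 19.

(2/19) = −1, so 2 is the smallest positive non-residue mod 19.

2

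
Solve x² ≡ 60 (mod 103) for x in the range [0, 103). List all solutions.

Since 103 ≡ 3 (mod 4), a square root of 60 is 60^((103+1)/4) = 60^26 mod 103.
Repeated squaring: 60^2≡98, 60^4≡25, 60^8≡7, 60^16≡49 (mod 103).
60^26 = 60^(16+8+2) ≡ 36 (mod 103).
Check: 36² = 1296 ≡ 60 (mod 103). The two roots are 36 and 67.

36, 67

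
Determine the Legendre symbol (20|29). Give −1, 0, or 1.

1

Pull out 2^2: since 29 ≡ 5 (mod 8), (2/29) = -1, so (2/29)^2 = +1.
Reciprocity: 5 ≡ 1 and 29 ≡ 1 (mod 4), so (5/29) = +(29/5).
Reduce top mod 5: now compute (4/5).
Pull out 2^2: since 5 ≡ 5 (mod 8), (2/5) = -1, so (2/5)^2 = +1.
Reached (1/5) = 1. Collecting the sign flips along the way, the symbol is +1.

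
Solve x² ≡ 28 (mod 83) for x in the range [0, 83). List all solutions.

32, 51

Since 83 ≡ 3 (mod 4), a square root of 28 is 28^((83+1)/4) = 28^21 mod 83.
Repeated squaring: 28^2≡37, 28^4≡41, 28^8≡21, 28^16≡26 (mod 83).
28^21 = 28^(16+4+1) ≡ 51 (mod 83).
Check: 51² = 2601 ≡ 28 (mod 83). The two roots are 32 and 51.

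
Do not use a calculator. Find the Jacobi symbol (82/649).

-1

Pull out 2: since 649 ≡ 1 (mod 8), (2/649) = +1.
Reciprocity: 41 ≡ 1 and 649 ≡ 1 (mod 4), so (41/649) = +(649/41).
Reduce top mod 41: now compute (34/41).
Pull out 2: since 41 ≡ 1 (mod 8), (2/41) = +1.
Reciprocity: 17 ≡ 1 and 41 ≡ 1 (mod 4), so (17/41) = +(41/17).
Reduce top mod 17: now compute (7/17).
Reciprocity: 7 ≡ 3 and 17 ≡ 1 (mod 4), so (7/17) = +(17/7).
Reduce top mod 7: now compute (3/7).
Reciprocity: 3 ≡ 3 and 7 ≡ 3 (mod 4), so (3/7) = −(7/3).
Reduce top mod 3: now compute (1/3).
Reached (1/3) = 1. Collecting the sign flips along the way, the symbol is -1.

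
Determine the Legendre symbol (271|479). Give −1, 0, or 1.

Reciprocity: 271 ≡ 3 and 479 ≡ 3 (mod 4), so (271/479) = −(479/271).
Reduce top mod 271: now compute (208/271).
Pull out 2^4: since 271 ≡ 7 (mod 8), (2/271) = +1, so (2/271)^4 = +1.
Reciprocity: 13 ≡ 1 and 271 ≡ 3 (mod 4), so (13/271) = +(271/13).
Reduce top mod 13: now compute (11/13).
Reciprocity: 11 ≡ 3 and 13 ≡ 1 (mod 4), so (11/13) = +(13/11).
Reduce top mod 11: now compute (2/11).
Pull out 2: since 11 ≡ 3 (mod 8), (2/11) = -1.
Reached (1/11) = 1. Collecting the sign flips along the way, the symbol is +1.

1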